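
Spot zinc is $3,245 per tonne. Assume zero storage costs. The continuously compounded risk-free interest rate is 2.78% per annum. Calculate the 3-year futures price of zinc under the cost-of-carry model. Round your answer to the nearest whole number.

F = S·e^(rT) = 3245 · e^(0.0278 × 3) = 3245 · e^0.083400
= 3245 × 1.086977 = $3,527 per tonne

$3,527 per tonne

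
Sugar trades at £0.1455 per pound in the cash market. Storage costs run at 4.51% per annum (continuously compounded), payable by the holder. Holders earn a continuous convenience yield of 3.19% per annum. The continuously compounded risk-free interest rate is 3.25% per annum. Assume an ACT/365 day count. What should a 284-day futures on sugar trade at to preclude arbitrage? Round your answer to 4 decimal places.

Net carry = r + u − y = 0.0325 + 0.0451 − 0.0319 = 0.0457
F = S·e^((r+u−y)T) = 0.1455 · e^(0.0457 × 284/365) = 0.1455 · e^0.035558
= 0.1455 × 1.036198 = £0.1508 per pound

£0.1508 per pound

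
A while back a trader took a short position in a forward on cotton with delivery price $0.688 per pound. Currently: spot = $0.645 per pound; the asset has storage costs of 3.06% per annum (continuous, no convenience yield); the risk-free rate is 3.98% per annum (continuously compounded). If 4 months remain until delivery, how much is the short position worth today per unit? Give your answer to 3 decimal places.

$0.027 per pound

Current fair forward for the remaining 4 months: F = S·e^((r + u)·T), (r + u) = 0.0398 + 0.0306 = 0.0704
F = 0.645 · e^(0.0704 × 4/12) = 0.645 × 1.023744 = 0.6603
Value of long forward = (F − K)·e^(−rT) = (0.6603 − 0.688) · e^(−0.0398·4/12)
= -0.0277 × 0.986821 = -0.027
Short position value = −(long value) = $0.027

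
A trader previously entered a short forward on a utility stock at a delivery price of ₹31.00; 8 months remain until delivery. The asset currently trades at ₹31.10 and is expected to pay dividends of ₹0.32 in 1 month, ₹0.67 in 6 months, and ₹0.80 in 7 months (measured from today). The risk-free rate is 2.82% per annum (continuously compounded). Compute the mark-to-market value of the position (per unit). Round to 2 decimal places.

PV(remaining dividends) I = 0.32·e^(−0.0282·1/12) + 0.67·e^(−0.0282·6/12) + 0.80·e^(−0.0282·7/12) = 1.7668
Current forward F = (S − I)·e^(rT) = (31.10 − 1.7668)·e^(0.0282·8/12) = 29.3332 × 1.018978 = 29.8899
Value (long) = (F − K)·e^(−rT) = (29.8899 − 31.00) × 0.981376 = -1.0894
Short position value = −(long value) = ₹1.09

₹1.09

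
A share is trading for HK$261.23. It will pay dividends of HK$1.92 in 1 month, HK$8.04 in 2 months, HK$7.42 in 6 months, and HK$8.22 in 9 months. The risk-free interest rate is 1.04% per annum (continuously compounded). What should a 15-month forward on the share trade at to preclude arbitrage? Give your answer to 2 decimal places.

HK$238.83

PV(dividends) I = 1.92·e^(−0.0104·1/12) + 8.04·e^(−0.0104·2/12) + 7.42·e^(−0.0104·6/12) + 8.22·e^(−0.0104·9/12)
I = 1.9183 + 8.0261 + 7.3815 + 8.1561 = 25.4820
F = (S − I)·e^(rT) = (261.23 − 25.4820) · e^(0.0104·15/12)
= 235.7480 · e^0.013000 = 235.7480 × 1.013085 = HK$238.83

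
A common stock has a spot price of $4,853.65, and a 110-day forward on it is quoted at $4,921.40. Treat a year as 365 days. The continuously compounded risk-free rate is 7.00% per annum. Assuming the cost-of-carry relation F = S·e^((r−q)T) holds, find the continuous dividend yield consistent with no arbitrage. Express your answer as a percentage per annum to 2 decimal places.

From F = S·e^((r−q)T): (r − q) = ln(F/S)/T
ln(4921.40/4853.65) = ln(1.013959) = 0.013862
(r − q) = 0.013862 / (110/365) = 0.045997
q = r − ln(F/S)/T = 0.0700 − 0.045997 = 0.024003
q = 2.40%

2.40%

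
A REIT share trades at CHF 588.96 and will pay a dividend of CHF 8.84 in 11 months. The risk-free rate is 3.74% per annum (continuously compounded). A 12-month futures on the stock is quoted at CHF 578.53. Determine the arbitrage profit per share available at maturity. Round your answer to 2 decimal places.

PV(dividends) I = 8.84·e^(−0.0374·11/12) = 8.5421
Fair futures F* = (S − I)·e^(rT) = (588.96 − 8.5421)·e^0.037400 = 580.4179 × 1.038108 = 602.5365
Market CHF 578.53 < fair 602.5365: forward underpriced → reverse cash-and-carry (short the stock, invest proceeds at r, pay the dividends, go long the forward).
Profit at T = |F_mkt − F*| = |578.53 − 602.5365| = CHF 24.01 per share

CHF 24.01 per share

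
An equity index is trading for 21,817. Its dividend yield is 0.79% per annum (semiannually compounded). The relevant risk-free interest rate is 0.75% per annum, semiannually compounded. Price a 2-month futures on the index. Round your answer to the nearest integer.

F = S · (1+r/2)^(2T) / (1+q/2)^(2T)
= 21817 × 1.001248 / 1.001315 = 21817 × 0.999933
F = 21,816

21,816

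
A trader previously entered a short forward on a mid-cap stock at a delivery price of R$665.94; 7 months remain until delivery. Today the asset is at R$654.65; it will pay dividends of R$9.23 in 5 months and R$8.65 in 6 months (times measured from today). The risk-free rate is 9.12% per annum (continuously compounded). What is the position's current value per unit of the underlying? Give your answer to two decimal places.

-R$6.06

PV(remaining dividends) I = 9.23·e^(−0.0912·5/12) + 8.65·e^(−0.0912·6/12) = 17.1503
Current forward F = (S − I)·e^(rT) = (654.65 − 17.1503)·e^(0.0912·7/12) = 637.4997 × 1.054641 = 672.3333
Value (long) = (F − K)·e^(−rT) = (672.3333 − 665.94) × 0.948190 = 6.0621
Short position value = −(long value) = -R$6.06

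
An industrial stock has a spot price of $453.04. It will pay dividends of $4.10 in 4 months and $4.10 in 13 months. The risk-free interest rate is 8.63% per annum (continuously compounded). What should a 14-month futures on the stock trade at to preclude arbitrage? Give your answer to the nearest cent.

PV(dividends) I = 4.10·e^(−0.0863·4/12) + 4.10·e^(−0.0863·13/12)
I = 3.9837 + 3.7341 = 7.7178
F = (S − I)·e^(rT) = (453.04 − 7.7178) · e^(0.0863·14/12)
= 445.3222 · e^0.100683 = 445.3222 × 1.105926 = $492.49

$492.49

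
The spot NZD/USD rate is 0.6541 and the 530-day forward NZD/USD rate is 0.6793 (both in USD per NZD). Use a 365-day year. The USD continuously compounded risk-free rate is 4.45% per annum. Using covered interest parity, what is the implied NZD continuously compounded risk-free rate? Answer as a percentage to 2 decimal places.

F = S·e^((r_USD − r_NZD)T) ⇒ r_NZD = r_USD − ln(F/S)/T
ln(0.6793/0.6541) = 0.037803; /(530/365) = 0.026034
r_NZD = 0.0445 − 0.026034 = 0.018466
r_NZD = 1.85%

1.85%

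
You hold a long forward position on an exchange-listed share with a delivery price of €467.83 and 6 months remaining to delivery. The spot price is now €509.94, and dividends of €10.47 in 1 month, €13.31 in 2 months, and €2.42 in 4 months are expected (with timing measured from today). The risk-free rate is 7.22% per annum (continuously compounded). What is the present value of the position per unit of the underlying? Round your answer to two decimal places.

PV(remaining dividends) I = 10.47·e^(−0.0722·1/12) + 13.31·e^(−0.0722·2/12) + 2.42·e^(−0.0722·4/12) = 25.9204
Current forward F = (S − I)·e^(rT) = (509.94 − 25.9204)·e^(0.0722·6/12) = 484.0196 × 1.036760 = 501.8122
Value (long) = (F − K)·e^(−rT) = (501.8122 − 467.83) × 0.964544 = 32.7773
Value = €32.78

€32.78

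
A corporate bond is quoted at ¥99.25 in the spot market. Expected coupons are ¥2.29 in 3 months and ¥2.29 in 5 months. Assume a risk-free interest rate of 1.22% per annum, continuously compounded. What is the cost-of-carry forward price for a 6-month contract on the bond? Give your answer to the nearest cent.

PV(coupons) I = 2.29·e^(−0.0122·3/12) + 2.29·e^(−0.0122·5/12)
I = 2.2830 + 2.2784 = 4.5614
F = (S − I)·e^(rT) = (99.25 − 4.5614) · e^(0.0122·6/12)
= 94.6886 · e^0.006100 = 94.6886 × 1.006119 = ¥95.27

¥95.27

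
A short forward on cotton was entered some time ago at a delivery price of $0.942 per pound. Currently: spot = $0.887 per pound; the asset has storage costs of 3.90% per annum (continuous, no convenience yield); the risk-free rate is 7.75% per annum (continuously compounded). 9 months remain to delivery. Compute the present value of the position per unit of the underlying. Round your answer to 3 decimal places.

Current fair forward for the remaining 9 months: F = S·e^((r + u)·T), (r + u) = 0.0775 + 0.0390 = 0.1165
F = 0.887 · e^(0.1165 × 9/12) = 0.887 × 1.091306 = 0.9680
Value of long forward = (F − K)·e^(−rT) = (0.9680 − 0.942) · e^(−0.0775·9/12)
= 0.0260 × 0.943532 = 0.025
Short position value = −(long value) = -$0.025

-$0.025 per pound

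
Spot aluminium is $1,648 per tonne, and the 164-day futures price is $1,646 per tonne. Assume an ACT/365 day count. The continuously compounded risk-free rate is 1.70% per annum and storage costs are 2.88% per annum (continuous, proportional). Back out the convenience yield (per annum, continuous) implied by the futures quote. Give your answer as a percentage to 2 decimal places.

4.85%

F = S·e^((r+u−y)T) ⇒ (r+u−y) = ln(F/S)/T
ln(1646/1648) = -0.001214; /T ⇒ -0.002702
y = r + u − ln(F/S)/T = 0.0170 + 0.0288 + 0.002702 = 0.048502
y = 4.85%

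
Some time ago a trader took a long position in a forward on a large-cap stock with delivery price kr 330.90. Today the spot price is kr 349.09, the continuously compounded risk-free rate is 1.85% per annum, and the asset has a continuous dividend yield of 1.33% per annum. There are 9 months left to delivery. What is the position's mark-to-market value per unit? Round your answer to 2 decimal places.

Current fair forward for the remaining 9 months: F = S·e^((r − q)·T), (r − q) = 0.0185 − 0.0133 = 0.0052
F = 349.09 · e^(0.0052 × 9/12) = 349.09 × 1.003908 = 350.4542
Value of long forward = (F − K)·e^(−rT) = (350.4542 − 330.90) · e^(−0.0185·9/12)
= 19.5542 × 0.986221 = 19.28

kr 19.28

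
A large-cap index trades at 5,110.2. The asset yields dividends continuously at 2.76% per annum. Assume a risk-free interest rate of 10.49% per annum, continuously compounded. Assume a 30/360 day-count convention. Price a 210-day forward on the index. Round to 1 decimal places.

5,345.9

F = S·e^((r − q)T) = 5110.2 · e^((0.1049 − 0.0276) × 210/360)
= 5110.2 · e^0.045092 = 5110.2 × 1.046124
F = 5,345.9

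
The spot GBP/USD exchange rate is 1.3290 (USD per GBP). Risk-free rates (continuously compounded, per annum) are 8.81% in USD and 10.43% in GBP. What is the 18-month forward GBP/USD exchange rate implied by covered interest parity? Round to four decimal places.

F = S·e^((r_USD − r_GBP)T) = 1.3290 · e^((0.0881 − 0.1043) × 18/12)
= 1.3290 · e^-0.024300 = 1.3290 × 0.975993
F = 1.2971 USD per GBP

1.2971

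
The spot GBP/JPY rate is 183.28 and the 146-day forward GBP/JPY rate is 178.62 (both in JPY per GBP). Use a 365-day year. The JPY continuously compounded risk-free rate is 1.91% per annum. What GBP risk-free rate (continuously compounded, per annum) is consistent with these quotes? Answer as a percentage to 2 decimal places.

8.35%

F = S·e^((r_JPY − r_GBP)T) ⇒ r_GBP = r_JPY − ln(F/S)/T
ln(178.62/183.28) = -0.025754; /(146/365) = -0.064385
r_GBP = 0.0191 + 0.064385 = 0.083485
r_GBP = 8.35%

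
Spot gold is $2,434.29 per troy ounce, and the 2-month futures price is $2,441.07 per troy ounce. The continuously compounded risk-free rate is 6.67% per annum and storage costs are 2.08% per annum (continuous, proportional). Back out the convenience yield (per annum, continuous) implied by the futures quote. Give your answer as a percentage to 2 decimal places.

7.08%

F = S·e^((r+u−y)T) ⇒ (r+u−y) = ln(F/S)/T
ln(2441.07/2434.29) = 0.002781; /T ⇒ 0.016686
y = r + u − ln(F/S)/T = 0.0667 + 0.0208 − 0.016686 = 0.070814
y = 7.08%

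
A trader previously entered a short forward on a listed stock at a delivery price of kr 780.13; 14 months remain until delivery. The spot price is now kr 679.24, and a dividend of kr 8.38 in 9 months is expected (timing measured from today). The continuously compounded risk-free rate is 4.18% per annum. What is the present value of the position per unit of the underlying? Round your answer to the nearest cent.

PV(remaining dividends) I = 8.38·e^(−0.0418·9/12) = 8.1214
Current forward F = (S − I)·e^(rT) = (679.24 − 8.1214)·e^(0.0418·14/12) = 671.1186 × 1.049975 = 704.6578
Value (long) = (F − K)·e^(−rT) = (704.6578 − 780.13) × 0.952403 = -71.8799
Short position value = −(long value) = kr 71.88

kr 71.88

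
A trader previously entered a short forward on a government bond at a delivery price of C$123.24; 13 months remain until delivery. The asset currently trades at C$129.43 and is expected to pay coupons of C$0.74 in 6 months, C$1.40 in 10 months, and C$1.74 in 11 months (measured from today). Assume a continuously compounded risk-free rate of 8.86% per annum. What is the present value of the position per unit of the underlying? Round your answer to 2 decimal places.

PV(remaining coupons) I = 0.74·e^(−0.0886·6/12) + 1.40·e^(−0.0886·10/12) + 1.74·e^(−0.0886·11/12) = 3.6126
Current forward F = (S − I)·e^(rT) = (129.43 − 3.6126)·e^(0.0886·13/12) = 125.8174 × 1.100741 = 138.4924
Value (long) = (F − K)·e^(−rT) = (138.4924 − 123.24) × 0.908479 = 13.8565
Short position value = −(long value) = -C$13.86

-C$13.86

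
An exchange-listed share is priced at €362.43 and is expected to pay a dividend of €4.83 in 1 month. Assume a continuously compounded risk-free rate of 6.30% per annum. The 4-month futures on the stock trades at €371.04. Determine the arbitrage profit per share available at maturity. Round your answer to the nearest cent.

€5.83 per share

PV(dividends) I = 4.83·e^(−0.0630·1/12) = 4.8047
Fair futures F* = (S − I)·e^(rT) = (362.43 − 4.8047)·e^0.021000 = 357.6253 × 1.021222 = 365.2148
Market €371.04 > fair 365.2148: forward overpriced → cash-and-carry (borrow at r, buy the stock and collect the dividends, short the forward).
Profit at T = |F_mkt − F*| = |371.04 − 365.2148| = €5.83 per share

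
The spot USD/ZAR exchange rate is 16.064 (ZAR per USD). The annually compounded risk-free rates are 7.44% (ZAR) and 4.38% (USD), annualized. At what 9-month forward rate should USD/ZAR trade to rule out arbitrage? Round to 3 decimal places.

16.416

By covered interest parity, F = S · (1+r_ZAR)^T / (1+r_USD)^T
= 16.064 × 1.055297 / 1.032673 = 16.064 × 1.021908
F = 16.416 ZAR per USD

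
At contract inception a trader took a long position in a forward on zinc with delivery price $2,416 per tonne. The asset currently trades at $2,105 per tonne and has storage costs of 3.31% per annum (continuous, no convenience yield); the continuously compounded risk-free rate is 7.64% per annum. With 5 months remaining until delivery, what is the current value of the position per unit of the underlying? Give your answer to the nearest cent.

-$206.07 per tonne

Current fair forward for the remaining 5 months: F = S·e^((r + u)·T), (r + u) = 0.0764 + 0.0331 = 0.1095
F = 2105 · e^(0.1095 × 5/12) = 2105 × 1.04668183 = 2203.2653
Value of long forward = (F − K)·e^(−rT) = (2203.2653 − 2416) · e^(−0.0764·5/12)
= -212.7347 × 0.96866801 = -206.07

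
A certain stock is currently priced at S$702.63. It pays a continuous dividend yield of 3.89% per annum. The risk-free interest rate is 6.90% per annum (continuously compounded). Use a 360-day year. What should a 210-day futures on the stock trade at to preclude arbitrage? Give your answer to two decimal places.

F = S·e^((r − q)T) = 702.63 · e^((0.0690 − 0.0389) × 210/360)
= 702.63 · e^0.017558 = 702.63 × 1.017713
F = S$715.08

S$715.08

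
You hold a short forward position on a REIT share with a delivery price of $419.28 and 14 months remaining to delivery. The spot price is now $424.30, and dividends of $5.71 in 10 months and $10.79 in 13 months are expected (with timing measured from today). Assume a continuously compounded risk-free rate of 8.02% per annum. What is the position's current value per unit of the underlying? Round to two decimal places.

PV(remaining dividends) I = 5.71·e^(−0.0802·10/12) + 10.79·e^(−0.0802·13/12) = 15.2330
Current forward F = (S − I)·e^(rT) = (424.30 − 15.2330)·e^(0.0802·14/12) = 409.0670 × 1.098084 = 449.1899
Value (long) = (F − K)·e^(−rT) = (449.1899 − 419.28) × 0.910677 = 27.2383
Short position value = −(long value) = -$27.24

-$27.24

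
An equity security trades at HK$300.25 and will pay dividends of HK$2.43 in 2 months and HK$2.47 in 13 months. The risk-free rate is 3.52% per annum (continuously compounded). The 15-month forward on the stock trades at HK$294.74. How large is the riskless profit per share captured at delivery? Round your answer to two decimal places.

HK$14.01 per share

PV(dividends) I = 2.43·e^(−0.0352·2/12) + 2.47·e^(−0.0352·13/12) = 4.7934
Fair forward F* = (S − I)·e^(rT) = (300.25 − 4.7934)·e^0.044000 = 295.4566 × 1.044982 = 308.7468
Market HK$294.74 < fair 308.7468: forward underpriced → reverse cash-and-carry (short the stock, invest proceeds at r, pay the dividends, go long the forward).
Profit at T = |F_mkt − F*| = |294.74 − 308.7468| = HK$14.01 per share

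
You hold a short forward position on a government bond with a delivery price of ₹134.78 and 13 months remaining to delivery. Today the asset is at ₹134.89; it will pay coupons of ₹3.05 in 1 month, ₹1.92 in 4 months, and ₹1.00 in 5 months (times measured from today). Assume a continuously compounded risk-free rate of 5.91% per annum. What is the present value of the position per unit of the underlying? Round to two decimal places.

-₹2.58

PV(remaining coupons) I = 3.05·e^(−0.0591·1/12) + 1.92·e^(−0.0591·4/12) + 1.00·e^(−0.0591·5/12) = 5.8932
Current forward F = (S − I)·e^(rT) = (134.89 − 5.8932)·e^(0.0591·13/12) = 128.9968 × 1.066119 = 137.5259
Value (long) = (F − K)·e^(−rT) = (137.5259 − 134.78) × 0.937982 = 2.5756
Short position value = −(long value) = -₹2.58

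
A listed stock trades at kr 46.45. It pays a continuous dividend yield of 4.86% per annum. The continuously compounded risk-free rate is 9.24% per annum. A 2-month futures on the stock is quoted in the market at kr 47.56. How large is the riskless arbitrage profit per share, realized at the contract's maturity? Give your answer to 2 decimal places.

Fair futures: F* = S·e^(carry·T), with carry = (r − q) = 0.0924 − 0.0486 = 0.0438
F* = 46.45 · e^(0.0438 × 2/12) = 46.45 · e^0.007300 = 46.45 × 1.007327 = kr 46.7903
Market kr 47.56 > fair kr 46.7903: forward overpriced → cash-and-carry (buy spot, short the forward).
At maturity, profit = |F_mkt − F*| = |47.56 − 46.7903| = kr 0.77 per share

kr 0.77 per share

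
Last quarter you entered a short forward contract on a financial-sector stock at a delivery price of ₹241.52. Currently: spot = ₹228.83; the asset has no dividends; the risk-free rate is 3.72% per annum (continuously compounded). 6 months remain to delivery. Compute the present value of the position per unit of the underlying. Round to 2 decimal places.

₹8.24

Current fair forward for the remaining 6 months: F = S·e^(r·T), r = 0.0372
F = 228.83 · e^(0.0372 × 6/12) = 228.83 × 1.018774 = 233.1261
Value of long forward = (F − K)·e^(−rT) = (233.1261 − 241.52) · e^(−0.0372·6/12)
= -8.3939 × 0.981572 = -8.24
Short position value = −(long value) = ₹8.24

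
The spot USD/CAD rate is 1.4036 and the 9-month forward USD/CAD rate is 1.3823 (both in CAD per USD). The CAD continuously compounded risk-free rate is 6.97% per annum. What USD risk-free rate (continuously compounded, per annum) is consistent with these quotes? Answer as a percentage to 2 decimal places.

F = S·e^((r_CAD − r_USD)T) ⇒ r_USD = r_CAD − ln(F/S)/T
ln(1.3823/1.4036) = -0.015292; /(9/12) = -0.020389
r_USD = 0.0697 + 0.020389 = 0.090089
r_USD = 9.01%

9.01%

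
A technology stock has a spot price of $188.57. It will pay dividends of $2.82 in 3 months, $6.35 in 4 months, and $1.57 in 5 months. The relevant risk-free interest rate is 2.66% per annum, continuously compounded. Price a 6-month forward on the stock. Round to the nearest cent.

PV(dividends) I = 2.82·e^(−0.0266·3/12) + 6.35·e^(−0.0266·4/12) + 1.57·e^(−0.0266·5/12)
I = 2.8013 + 6.2939 + 1.5527 = 10.6479
F = (S − I)·e^(rT) = (188.57 − 10.6479) · e^(0.0266·6/12)
= 177.9221 · e^0.013300 = 177.9221 × 1.013389 = $180.30

$180.30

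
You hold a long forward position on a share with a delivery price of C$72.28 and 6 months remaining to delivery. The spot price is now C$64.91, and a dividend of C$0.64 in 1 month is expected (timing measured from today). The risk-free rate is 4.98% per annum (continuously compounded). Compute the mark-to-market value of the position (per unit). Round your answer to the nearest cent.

-C$6.23

PV(remaining dividends) I = 0.64·e^(−0.0498·1/12) = 0.6373
Current forward F = (S − I)·e^(rT) = (64.91 − 0.6373)·e^(0.0498·6/12) = 64.2727 × 1.025213 = 65.8932
Value (long) = (F − K)·e^(−rT) = (65.8932 − 72.28) × 0.975407 = -6.2297
Value = -C$6.23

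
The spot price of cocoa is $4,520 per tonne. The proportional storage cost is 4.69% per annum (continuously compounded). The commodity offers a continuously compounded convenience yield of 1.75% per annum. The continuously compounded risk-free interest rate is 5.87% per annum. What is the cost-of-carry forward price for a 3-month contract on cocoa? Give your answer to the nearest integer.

$4,621 per tonne

Net carry = r + u − y = 0.0587 + 0.0469 − 0.0175 = 0.0881
F = S·e^((r+u−y)T) = 4520 · e^(0.0881 × 3/12) = 4520 · e^0.022025
= 4520 × 1.022269 = $4,621 per tonne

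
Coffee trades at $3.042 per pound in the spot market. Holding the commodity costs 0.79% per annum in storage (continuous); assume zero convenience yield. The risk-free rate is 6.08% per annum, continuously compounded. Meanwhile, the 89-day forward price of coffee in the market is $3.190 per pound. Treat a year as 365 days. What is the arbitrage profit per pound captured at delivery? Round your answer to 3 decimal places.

$0.097 per pound

Fair forward: F* = S·e^(carry·T), with carry = (r + u) = 0.0608 + 0.0079 = 0.0687
F* = 3.042 · e^(0.0687 × 89/365) = 3.042 · e^0.016752 = 3.042 × 1.016893 = $3.0934
Market $3.190 > fair $3.0934: forward overpriced → cash-and-carry (buy spot, short the forward).
At maturity, profit = |F_mkt − F*| = |3.190 − 3.0934| = $0.097 per pound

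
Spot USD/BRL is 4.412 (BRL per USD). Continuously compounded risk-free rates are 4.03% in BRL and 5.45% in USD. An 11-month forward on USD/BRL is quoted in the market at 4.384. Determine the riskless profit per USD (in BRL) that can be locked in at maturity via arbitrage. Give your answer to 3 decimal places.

Fair forward: F* = S·e^(carry·T), with carry = (r_BRL − r_USD) = 0.0403 − 0.0545 = -0.0142
F* = 4.412 · e^(-0.0142 × 11/12) = 4.412 · e^-0.013017 = 4.412 × 0.987067 = 4.3549
Market 4.384 > fair 4.3549: forward overpriced → cash-and-carry (buy spot, short the forward).
At maturity, profit = |F_mkt − F*| = |4.384 − 4.3549| = 0.029 per USD (in BRL)

0.029 per USD (in BRL)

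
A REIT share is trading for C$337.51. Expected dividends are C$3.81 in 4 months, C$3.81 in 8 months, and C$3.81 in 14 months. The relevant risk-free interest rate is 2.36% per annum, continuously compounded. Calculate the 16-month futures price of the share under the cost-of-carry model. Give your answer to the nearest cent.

C$336.70

PV(dividends) I = 3.81·e^(−0.0236·4/12) + 3.81·e^(−0.0236·8/12) + 3.81·e^(−0.0236·14/12)
I = 3.7801 + 3.7505 + 3.7065 = 11.2371
F = (S − I)·e^(rT) = (337.51 − 11.2371) · e^(0.0236·16/12)
= 326.2729 · e^0.031467 = 326.2729 × 1.031967 = C$336.70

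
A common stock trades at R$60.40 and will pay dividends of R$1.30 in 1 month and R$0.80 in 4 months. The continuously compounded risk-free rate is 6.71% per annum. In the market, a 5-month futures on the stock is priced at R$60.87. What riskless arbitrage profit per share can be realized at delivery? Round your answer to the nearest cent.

PV(dividends) I = 1.30·e^(−0.0671·1/12) + 0.80·e^(−0.0671·4/12) = 2.0751
Fair futures F* = (S − I)·e^(rT) = (60.40 − 2.0751)·e^0.027958 = 58.3249 × 1.028352 = 59.9785
Market R$60.87 > fair 59.9785: forward overpriced → cash-and-carry (borrow at r, buy the stock and collect the dividends, short the forward).
Profit at T = |F_mkt − F*| = |60.87 − 59.9785| = R$0.89 per share

R$0.89 per share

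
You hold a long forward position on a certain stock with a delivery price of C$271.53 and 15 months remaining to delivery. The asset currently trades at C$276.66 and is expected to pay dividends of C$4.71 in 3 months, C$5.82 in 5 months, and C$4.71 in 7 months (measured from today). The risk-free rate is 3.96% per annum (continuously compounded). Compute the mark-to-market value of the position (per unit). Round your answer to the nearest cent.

C$3.25

PV(remaining dividends) I = 4.71·e^(−0.0396·3/12) + 5.82·e^(−0.0396·5/12) + 4.71·e^(−0.0396·7/12) = 14.9908
Current forward F = (S − I)·e^(rT) = (276.66 − 14.9908)·e^(0.0396·15/12) = 261.6692 × 1.050746 = 274.9479
Value (long) = (F − K)·e^(−rT) = (274.9479 − 271.53) × 0.951705 = 3.2528
Value = C$3.25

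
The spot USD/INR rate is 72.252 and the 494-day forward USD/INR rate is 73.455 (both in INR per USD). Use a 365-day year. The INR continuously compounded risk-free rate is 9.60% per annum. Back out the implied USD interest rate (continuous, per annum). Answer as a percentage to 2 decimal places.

F = S·e^((r_INR − r_USD)T) ⇒ r_USD = r_INR − ln(F/S)/T
ln(73.455/72.252) = 0.016513; /(494/365) = 0.012201
r_USD = 0.0960 − 0.012201 = 0.083799
r_USD = 8.38%

8.38%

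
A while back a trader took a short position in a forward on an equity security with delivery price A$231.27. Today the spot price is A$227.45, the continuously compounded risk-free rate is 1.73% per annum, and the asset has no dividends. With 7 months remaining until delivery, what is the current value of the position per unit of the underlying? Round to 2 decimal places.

A$1.50

Current fair forward for the remaining 7 months: F = S·e^(r·T), r = 0.0173
F = 227.45 · e^(0.0173 × 7/12) = 227.45 × 1.010143 = 229.7570
Value of long forward = (F − K)·e^(−rT) = (229.7570 − 231.27) · e^(−0.0173·7/12)
= -1.5130 × 0.989959 = -1.50
Short position value = −(long value) = A$1.50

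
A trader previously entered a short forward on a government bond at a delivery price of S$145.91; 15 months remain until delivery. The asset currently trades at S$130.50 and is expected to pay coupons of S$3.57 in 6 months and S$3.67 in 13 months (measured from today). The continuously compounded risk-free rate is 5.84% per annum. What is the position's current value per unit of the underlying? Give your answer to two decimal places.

S$12.05

PV(remaining coupons) I = 3.57·e^(−0.0584·6/12) + 3.67·e^(−0.0584·13/12) = 6.9123
Current forward F = (S − I)·e^(rT) = (130.50 − 6.9123)·e^(0.0584·15/12) = 123.5877 × 1.075731 = 132.9471
Value (long) = (F − K)·e^(−rT) = (132.9471 − 145.91) × 0.929601 = -12.0503
Short position value = −(long value) = S$12.05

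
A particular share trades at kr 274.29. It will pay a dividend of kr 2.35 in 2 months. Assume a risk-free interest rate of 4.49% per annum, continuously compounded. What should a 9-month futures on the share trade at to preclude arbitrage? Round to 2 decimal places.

PV(dividends) I = 2.35·e^(−0.0449·2/12)
I = 2.3325
F = (S − I)·e^(rT) = (274.29 − 2.3325) · e^(0.0449·9/12)
= 271.9575 · e^0.033675 = 271.9575 × 1.034248 = kr 281.27

kr 281.27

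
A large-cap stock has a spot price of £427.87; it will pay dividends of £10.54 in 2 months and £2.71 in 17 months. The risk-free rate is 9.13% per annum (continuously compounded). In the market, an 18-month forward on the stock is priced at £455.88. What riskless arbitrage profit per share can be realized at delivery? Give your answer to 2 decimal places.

£20.15 per share

PV(dividends) I = 10.54·e^(−0.0913·2/12) + 2.71·e^(−0.0913·17/12) = 12.7620
Fair forward F* = (S − I)·e^(rT) = (427.87 − 12.7620)·e^0.136950 = 415.1080 × 1.146771 = 476.0338
Market £455.88 < fair 476.0338: forward underpriced → reverse cash-and-carry (short the stock, invest proceeds at r, pay the dividends, go long the forward).
Profit at T = |F_mkt − F*| = |455.88 − 476.0338| = £20.15 per share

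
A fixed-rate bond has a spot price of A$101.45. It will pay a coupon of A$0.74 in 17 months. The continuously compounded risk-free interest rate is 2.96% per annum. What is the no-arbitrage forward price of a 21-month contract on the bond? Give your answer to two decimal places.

PV(coupons) I = 0.74·e^(−0.0296·17/12)
I = 0.7096
F = (S − I)·e^(rT) = (101.45 − 0.7096) · e^(0.0296·21/12)
= 100.7404 · e^0.051800 = 100.7404 × 1.053165 = A$106.10

A$106.10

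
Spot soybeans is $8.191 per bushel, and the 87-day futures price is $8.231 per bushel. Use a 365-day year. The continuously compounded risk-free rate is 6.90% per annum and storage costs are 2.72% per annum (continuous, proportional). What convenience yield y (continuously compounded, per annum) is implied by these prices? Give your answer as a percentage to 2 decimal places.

7.58%

F = S·e^((r+u−y)T) ⇒ (r+u−y) = ln(F/S)/T
ln(8.231/8.191) = 0.004872; /T ⇒ 0.020440
y = r + u − ln(F/S)/T = 0.0690 + 0.0272 − 0.020440 = 0.075760
y = 7.58%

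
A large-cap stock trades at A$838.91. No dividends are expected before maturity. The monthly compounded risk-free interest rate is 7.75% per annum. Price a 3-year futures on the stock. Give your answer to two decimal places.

F = S · (1+r/12)^(12T)
= 838.91 × 1.260808
F = A$1,057.70

A$1,057.70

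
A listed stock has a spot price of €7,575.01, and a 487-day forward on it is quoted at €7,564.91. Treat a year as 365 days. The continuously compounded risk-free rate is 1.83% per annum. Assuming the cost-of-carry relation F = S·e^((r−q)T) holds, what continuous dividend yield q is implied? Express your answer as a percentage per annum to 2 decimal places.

1.93%

From F = S·e^((r−q)T): (r − q) = ln(F/S)/T
ln(7564.91/7575.01) = ln(0.998667) = -0.001334
(r − q) = -0.001334 / (487/365) = -0.001000
q = r − ln(F/S)/T = 0.0183 + 0.001000 = 0.019300
q = 1.93%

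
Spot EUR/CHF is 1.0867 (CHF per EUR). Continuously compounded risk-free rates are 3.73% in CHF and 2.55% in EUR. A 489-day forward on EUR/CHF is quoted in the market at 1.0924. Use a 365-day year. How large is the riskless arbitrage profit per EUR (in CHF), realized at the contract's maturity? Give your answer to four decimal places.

0.0116 per EUR (in CHF)

Fair forward: F* = S·e^(carry·T), with carry = (r_CHF − r_EUR) = 0.0373 − 0.0255 = 0.0118
F* = 1.0867 · e^(0.0118 × 489/365) = 1.0867 · e^0.015809 = 1.0867 × 1.015935 = 1.1040
Market 1.0924 < fair 1.1040: forward underpriced → reverse cash-and-carry (short spot, go long the forward).
At maturity, profit = |F_mkt − F*| = |1.0924 − 1.1040| = 0.0116 per EUR (in CHF)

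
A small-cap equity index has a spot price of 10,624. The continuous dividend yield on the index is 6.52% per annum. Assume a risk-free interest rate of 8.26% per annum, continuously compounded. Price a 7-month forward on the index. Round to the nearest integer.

F = S·e^((r − q)T) = 10624 · e^((0.0826 − 0.0652) × 7/12)
= 10624 · e^0.010150 = 10624 × 1.010202
F = 10,732

10,732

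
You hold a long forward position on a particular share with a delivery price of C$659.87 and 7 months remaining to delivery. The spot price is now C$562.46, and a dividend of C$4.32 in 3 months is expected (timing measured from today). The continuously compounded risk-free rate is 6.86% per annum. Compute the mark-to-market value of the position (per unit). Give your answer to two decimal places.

PV(remaining dividends) I = 4.32·e^(−0.0686·3/12) = 4.2465
Current forward F = (S − I)·e^(rT) = (562.46 − 4.2465)·e^(0.0686·7/12) = 558.2135 × 1.040828 = 581.0042
Value (long) = (F − K)·e^(−rT) = (581.0042 − 659.87) × 0.960773 = -75.7721
Value = -C$75.77

-C$75.77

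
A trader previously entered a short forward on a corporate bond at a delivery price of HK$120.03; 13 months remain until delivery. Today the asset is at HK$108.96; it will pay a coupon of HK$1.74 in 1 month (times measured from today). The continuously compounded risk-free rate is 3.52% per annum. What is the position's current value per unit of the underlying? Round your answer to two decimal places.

PV(remaining coupons) I = 1.74·e^(−0.0352·1/12) = 1.7349
Current forward F = (S − I)·e^(rT) = (108.96 − 1.7349)·e^(0.0352·13/12) = 107.2251 × 1.038870 = 111.3929
Value (long) = (F − K)·e^(−rT) = (111.3929 − 120.03) × 0.962585 = -8.3139
Short position value = −(long value) = HK$8.31

HK$8.31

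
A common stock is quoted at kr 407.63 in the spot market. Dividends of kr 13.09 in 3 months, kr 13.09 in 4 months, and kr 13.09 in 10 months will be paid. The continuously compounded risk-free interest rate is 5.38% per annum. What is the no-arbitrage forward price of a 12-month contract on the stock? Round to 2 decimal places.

kr 389.76

PV(dividends) I = 13.09·e^(−0.0538·3/12) + 13.09·e^(−0.0538·4/12) + 13.09·e^(−0.0538·10/12)
I = 12.9151 + 12.8573 + 12.5161 = 38.2885
F = (S − I)·e^(rT) = (407.63 − 38.2885) · e^(0.0538·12/12)
= 369.3415 · e^0.053800 = 369.3415 × 1.055274 = kr 389.76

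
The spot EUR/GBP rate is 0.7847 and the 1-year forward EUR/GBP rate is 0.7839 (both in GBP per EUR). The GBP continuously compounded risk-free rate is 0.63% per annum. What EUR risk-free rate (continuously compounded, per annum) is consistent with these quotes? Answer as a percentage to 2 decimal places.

0.73%

F = S·e^((r_GBP − r_EUR)T) ⇒ r_EUR = r_GBP − ln(F/S)/T
ln(0.7839/0.7847) = -0.001020; /(1) = -0.001020
r_EUR = 0.0063 + 0.001020 = 0.007320
r_EUR = 0.73%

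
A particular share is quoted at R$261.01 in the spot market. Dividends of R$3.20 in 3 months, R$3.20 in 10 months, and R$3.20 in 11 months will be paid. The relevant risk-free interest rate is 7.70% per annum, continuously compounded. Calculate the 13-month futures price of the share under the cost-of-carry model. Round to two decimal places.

R$273.80

PV(dividends) I = 3.20·e^(−0.0770·3/12) + 3.20·e^(−0.0770·10/12) + 3.20·e^(−0.0770·11/12)
I = 3.1390 + 3.0011 + 2.9819 = 9.1220
F = (S − I)·e^(rT) = (261.01 − 9.1220) · e^(0.0770·13/12)
= 251.8880 · e^0.083417 = 251.8880 × 1.086995 = R$273.80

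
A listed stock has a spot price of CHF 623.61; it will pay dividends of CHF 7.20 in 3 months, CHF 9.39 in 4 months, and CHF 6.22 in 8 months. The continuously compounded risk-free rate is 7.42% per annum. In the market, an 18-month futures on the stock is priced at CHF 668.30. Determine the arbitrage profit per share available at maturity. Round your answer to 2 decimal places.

CHF 3.97 per share

PV(dividends) I = 7.20·e^(−0.0742·3/12) + 9.39·e^(−0.0742·4/12) + 6.22·e^(−0.0742·8/12) = 22.1481
Fair futures F* = (S − I)·e^(rT) = (623.61 − 22.1481)·e^0.111300 = 601.4619 × 1.117730 = 672.2720
Market CHF 668.30 < fair 672.2720: forward underpriced → reverse cash-and-carry (short the stock, invest proceeds at r, pay the dividends, go long the forward).
Profit at T = |F_mkt − F*| = |668.30 − 672.2720| = CHF 3.97 per share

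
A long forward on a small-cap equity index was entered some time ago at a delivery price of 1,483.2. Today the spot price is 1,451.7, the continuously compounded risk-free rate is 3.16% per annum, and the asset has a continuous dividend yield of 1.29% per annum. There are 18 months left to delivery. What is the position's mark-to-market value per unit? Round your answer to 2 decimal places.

9.34

Current fair forward for the remaining 18 months: F = S·e^((r − q)·T), (r − q) = 0.0316 − 0.0129 = 0.0187
F = 1451.7 · e^(0.0187 × 18/12) = 1451.7 × 1.02844711 = 1492.9967
Value of long forward = (F − K)·e^(−rT) = (1492.9967 − 1483.2) · e^(−0.0316·18/12)
= 9.7967 × 0.95370584 = 9.34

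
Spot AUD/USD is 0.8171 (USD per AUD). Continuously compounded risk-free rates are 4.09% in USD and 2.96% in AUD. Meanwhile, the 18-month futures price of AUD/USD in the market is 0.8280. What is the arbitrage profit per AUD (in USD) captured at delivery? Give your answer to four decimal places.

Fair futures: F* = S·e^(carry·T), with carry = (r_USD − r_AUD) = 0.0409 − 0.0296 = 0.0113
F* = 0.8171 · e^(0.0113 × 18/12) = 0.8171 · e^0.016950 = 0.8171 × 1.017094 = 0.8311
Market 0.8280 < fair 0.8311: forward underpriced → reverse cash-and-carry (short spot, go long the forward).
At maturity, profit = |F_mkt − F*| = |0.8280 − 0.8311| = 0.0031 per AUD (in USD)

0.0031 per AUD (in USD)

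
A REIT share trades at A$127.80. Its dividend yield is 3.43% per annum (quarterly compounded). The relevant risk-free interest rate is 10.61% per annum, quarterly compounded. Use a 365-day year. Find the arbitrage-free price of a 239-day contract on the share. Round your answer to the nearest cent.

F = S · (1+r/4)^(4T) / (1+q/4)^(4T)
= 127.80 × 1.070974 / 1.022616 = 127.80 × 1.047289
F = A$133.84

A$133.84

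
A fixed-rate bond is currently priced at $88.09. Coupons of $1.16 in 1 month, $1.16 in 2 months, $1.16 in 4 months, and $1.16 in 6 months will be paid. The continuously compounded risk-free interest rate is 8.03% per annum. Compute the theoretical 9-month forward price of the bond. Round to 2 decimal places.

PV(coupons) I = 1.16·e^(−0.0803·1/12) + 1.16·e^(−0.0803·2/12) + 1.16·e^(−0.0803·4/12) + 1.16·e^(−0.0803·6/12)
I = 1.1523 + 1.1446 + 1.1294 + 1.1143 = 4.5406
F = (S − I)·e^(rT) = (88.09 − 4.5406) · e^(0.0803·9/12)
= 83.5494 · e^0.060225 = 83.5494 × 1.062075 = $88.74

$88.74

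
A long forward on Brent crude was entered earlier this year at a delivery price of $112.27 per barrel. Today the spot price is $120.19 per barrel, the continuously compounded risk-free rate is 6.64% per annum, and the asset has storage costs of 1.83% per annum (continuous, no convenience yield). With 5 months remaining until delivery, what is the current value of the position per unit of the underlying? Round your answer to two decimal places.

$11.90 per barrel

Current fair forward for the remaining 5 months: F = S·e^((r + u)·T), (r + u) = 0.0664 + 0.0183 = 0.0847
F = 120.19 · e^(0.0847 × 5/12) = 120.19 × 1.035922 = 124.5075
Value of long forward = (F − K)·e^(−rT) = (124.5075 − 112.27) · e^(−0.0664·5/12)
= 12.2375 × 0.972713 = 11.90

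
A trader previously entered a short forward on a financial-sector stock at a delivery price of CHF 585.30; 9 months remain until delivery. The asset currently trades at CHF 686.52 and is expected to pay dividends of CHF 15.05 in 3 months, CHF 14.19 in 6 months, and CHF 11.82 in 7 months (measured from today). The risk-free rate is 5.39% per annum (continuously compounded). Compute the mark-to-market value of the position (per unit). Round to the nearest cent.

PV(remaining dividends) I = 15.05·e^(−0.0539·3/12) + 14.19·e^(−0.0539·6/12) + 11.82·e^(−0.0539·7/12) = 40.1154
Current forward F = (S − I)·e^(rT) = (686.52 − 40.1154)·e^(0.0539·9/12) = 646.4046 × 1.041253 = 673.0707
Value (long) = (F − K)·e^(−rT) = (673.0707 − 585.30) × 0.960381 = 84.2933
Short position value = −(long value) = -CHF 84.29

-CHF 84.29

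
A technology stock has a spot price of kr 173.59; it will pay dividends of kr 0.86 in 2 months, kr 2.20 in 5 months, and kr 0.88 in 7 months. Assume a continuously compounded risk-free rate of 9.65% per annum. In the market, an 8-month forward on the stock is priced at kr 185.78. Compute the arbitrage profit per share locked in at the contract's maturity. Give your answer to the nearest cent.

kr 4.70 per share

PV(dividends) I = 0.86·e^(−0.0965·2/12) + 2.20·e^(−0.0965·5/12) + 0.88·e^(−0.0965·7/12) = 3.7914
Fair forward F* = (S − I)·e^(rT) = (173.59 − 3.7914)·e^0.064333 = 169.7986 × 1.066447 = 181.0812
Market kr 185.78 > fair 181.0812: forward overpriced → cash-and-carry (borrow at r, buy the stock and collect the dividends, short the forward).
Profit at T = |F_mkt − F*| = |185.78 − 181.0812| = kr 4.70 per share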